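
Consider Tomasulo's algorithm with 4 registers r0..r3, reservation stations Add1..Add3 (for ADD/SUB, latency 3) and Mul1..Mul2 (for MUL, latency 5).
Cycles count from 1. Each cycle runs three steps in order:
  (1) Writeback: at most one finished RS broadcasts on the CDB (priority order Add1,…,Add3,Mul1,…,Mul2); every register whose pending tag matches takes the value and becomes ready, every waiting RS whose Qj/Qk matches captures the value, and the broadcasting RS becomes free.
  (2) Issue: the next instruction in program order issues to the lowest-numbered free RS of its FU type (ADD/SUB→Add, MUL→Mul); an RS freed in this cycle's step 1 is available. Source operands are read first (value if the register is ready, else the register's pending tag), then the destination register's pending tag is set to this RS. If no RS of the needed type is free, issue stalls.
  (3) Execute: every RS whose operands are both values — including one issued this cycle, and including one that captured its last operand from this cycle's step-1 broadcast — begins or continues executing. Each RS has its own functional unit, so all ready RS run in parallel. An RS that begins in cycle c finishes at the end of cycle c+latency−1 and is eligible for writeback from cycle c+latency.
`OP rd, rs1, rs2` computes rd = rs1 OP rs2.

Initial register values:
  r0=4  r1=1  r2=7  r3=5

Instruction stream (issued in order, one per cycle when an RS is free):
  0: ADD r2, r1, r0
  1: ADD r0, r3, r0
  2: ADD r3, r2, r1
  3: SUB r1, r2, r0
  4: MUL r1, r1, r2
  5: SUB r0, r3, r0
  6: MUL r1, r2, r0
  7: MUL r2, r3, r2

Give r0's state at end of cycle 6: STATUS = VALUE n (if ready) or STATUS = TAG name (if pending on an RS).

cycle 1: issue ADD r2<-Add1 // r0:4,r1:1,r2:Add1,r3:5
cycle 2: issue ADD r0<-Add2 // r0:Add2,r1:1,r2:Add1,r3:5
cycle 3: issue ADD r3<-Add3 // r0:Add2,r1:1,r2:Add1,r3:Add3
cycle 4: CDB Add1=5; issue SUB r1<-Add1 // r0:Add2,r1:Add1,r2:5,r3:Add3
cycle 5: CDB Add2=9; issue MUL r1<-Mul1 // r0:9,r1:Mul1,r2:5,r3:Add3
cycle 6: issue SUB r0<-Add2 // r0:Add2,r1:Mul1,r2:5,r3:Add3

STATUS = TAG Add2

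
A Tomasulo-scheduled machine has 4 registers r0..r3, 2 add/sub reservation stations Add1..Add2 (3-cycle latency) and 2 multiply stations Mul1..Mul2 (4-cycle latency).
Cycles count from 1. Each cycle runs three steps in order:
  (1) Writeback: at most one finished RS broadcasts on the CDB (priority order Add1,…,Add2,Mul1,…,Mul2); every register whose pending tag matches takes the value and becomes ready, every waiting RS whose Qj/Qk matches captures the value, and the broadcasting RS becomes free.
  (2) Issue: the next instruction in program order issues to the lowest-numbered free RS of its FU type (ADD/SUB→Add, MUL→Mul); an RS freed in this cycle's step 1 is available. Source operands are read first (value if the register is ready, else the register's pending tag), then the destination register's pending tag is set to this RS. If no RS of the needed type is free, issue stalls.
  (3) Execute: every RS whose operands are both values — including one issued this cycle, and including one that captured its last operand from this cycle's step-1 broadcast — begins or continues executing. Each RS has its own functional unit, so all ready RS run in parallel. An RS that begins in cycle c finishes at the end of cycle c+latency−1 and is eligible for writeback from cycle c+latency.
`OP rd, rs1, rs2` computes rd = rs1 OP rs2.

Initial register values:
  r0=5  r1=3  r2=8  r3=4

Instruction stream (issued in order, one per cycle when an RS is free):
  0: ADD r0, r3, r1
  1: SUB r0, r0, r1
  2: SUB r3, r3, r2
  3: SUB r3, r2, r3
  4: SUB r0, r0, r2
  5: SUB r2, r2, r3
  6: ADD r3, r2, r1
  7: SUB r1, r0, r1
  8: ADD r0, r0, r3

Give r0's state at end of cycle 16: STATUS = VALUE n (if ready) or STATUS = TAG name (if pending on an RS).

STATUS = TAG Add1

  c1: issue ADD r0<-Add1  regs: r0:Add1,r1:3,r2:8,r3:4
  c2: issue SUB r0<-Add2  regs: r0:Add2,r1:3,r2:8,r3:4
  c3: stall  regs: r0:Add2,r1:3,r2:8,r3:4
  c4: CDB Add1=7; issue SUB r3<-Add1  regs: r0:Add2,r1:3,r2:8,r3:Add1
  c5: stall  regs: r0:Add2,r1:3,r2:8,r3:Add1
  c6: stall  regs: r0:Add2,r1:3,r2:8,r3:Add1
  c7: CDB Add1=-4; issue SUB r3<-Add1  regs: r0:Add2,r1:3,r2:8,r3:Add1
  c8: CDB Add2=4; issue SUB r0<-Add2  regs: r0:Add2,r1:3,r2:8,r3:Add1
  c9: stall  regs: r0:Add2,r1:3,r2:8,r3:Add1
  c10: CDB Add1=12; issue SUB r2<-Add1  regs: r0:Add2,r1:3,r2:Add1,r3:12
  c11: CDB Add2=-4; issue ADD r3<-Add2  regs: r0:-4,r1:3,r2:Add1,r3:Add2
  c12: stall  regs: r0:-4,r1:3,r2:Add1,r3:Add2
  c13: CDB Add1=-4; issue SUB r1<-Add1  regs: r0:-4,r1:Add1,r2:-4,r3:Add2
  c14: stall  regs: r0:-4,r1:Add1,r2:-4,r3:Add2
  c15: stall  regs: r0:-4,r1:Add1,r2:-4,r3:Add2
  c16: CDB Add1=-7; issue ADD r0<-Add1  regs: r0:Add1,r1:-7,r2:-4,r3:Add2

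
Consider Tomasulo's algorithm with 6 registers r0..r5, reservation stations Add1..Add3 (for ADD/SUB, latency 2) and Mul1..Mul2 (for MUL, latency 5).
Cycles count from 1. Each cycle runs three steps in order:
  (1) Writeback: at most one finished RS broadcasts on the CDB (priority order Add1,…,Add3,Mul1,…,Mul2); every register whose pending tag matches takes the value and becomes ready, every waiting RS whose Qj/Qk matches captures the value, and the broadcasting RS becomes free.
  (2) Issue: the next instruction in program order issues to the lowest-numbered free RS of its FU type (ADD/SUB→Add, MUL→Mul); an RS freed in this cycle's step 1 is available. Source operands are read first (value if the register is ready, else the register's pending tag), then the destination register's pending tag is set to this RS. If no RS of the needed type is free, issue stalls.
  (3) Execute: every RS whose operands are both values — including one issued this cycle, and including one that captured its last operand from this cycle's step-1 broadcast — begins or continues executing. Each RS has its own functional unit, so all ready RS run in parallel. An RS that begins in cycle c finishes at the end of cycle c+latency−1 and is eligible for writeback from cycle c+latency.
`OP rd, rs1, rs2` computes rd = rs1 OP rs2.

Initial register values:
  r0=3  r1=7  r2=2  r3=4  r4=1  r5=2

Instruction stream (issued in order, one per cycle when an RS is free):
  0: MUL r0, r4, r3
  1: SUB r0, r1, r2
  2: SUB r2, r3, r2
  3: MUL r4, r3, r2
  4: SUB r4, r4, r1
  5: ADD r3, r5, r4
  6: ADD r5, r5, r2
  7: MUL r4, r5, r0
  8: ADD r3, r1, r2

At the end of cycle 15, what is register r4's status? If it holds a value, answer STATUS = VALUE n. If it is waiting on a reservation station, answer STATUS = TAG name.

  c1: issue MUL r0<-Mul1  regs: r0:Mul1,r1:7,r2:2,r3:4,r4:1,r5:2
  c2: issue SUB r0<-Add1  regs: r0:Add1,r1:7,r2:2,r3:4,r4:1,r5:2
  c3: issue SUB r2<-Add2  regs: r0:Add1,r1:7,r2:Add2,r3:4,r4:1,r5:2
  c4: CDB Add1=5; issue MUL r4<-Mul2  regs: r0:5,r1:7,r2:Add2,r3:4,r4:Mul2,r5:2
  c5: CDB Add2=2; issue SUB r4<-Add1  regs: r0:5,r1:7,r2:2,r3:4,r4:Add1,r5:2
  c6: CDB Mul1=4; issue ADD r3<-Add2  regs: r0:5,r1:7,r2:2,r3:Add2,r4:Add1,r5:2
  c7: issue ADD r5<-Add3  regs: r0:5,r1:7,r2:2,r3:Add2,r4:Add1,r5:Add3
  c8: issue MUL r4<-Mul1  regs: r0:5,r1:7,r2:2,r3:Add2,r4:Mul1,r5:Add3
  c9: CDB Add3=4; issue ADD r3<-Add3  regs: r0:5,r1:7,r2:2,r3:Add3,r4:Mul1,r5:4
  c10: CDB Mul2=8  regs: r0:5,r1:7,r2:2,r3:Add3,r4:Mul1,r5:4
  c11: CDB Add3=9  regs: r0:5,r1:7,r2:2,r3:9,r4:Mul1,r5:4
  c12: CDB Add1=1  regs: r0:5,r1:7,r2:2,r3:9,r4:Mul1,r5:4
  c13: -  regs: r0:5,r1:7,r2:2,r3:9,r4:Mul1,r5:4
  c14: CDB Add2=3  regs: r0:5,r1:7,r2:2,r3:9,r4:Mul1,r5:4
  c15: CDB Mul1=20  regs: r0:5,r1:7,r2:2,r3:9,r4:20,r5:4

STATUS = VALUE 20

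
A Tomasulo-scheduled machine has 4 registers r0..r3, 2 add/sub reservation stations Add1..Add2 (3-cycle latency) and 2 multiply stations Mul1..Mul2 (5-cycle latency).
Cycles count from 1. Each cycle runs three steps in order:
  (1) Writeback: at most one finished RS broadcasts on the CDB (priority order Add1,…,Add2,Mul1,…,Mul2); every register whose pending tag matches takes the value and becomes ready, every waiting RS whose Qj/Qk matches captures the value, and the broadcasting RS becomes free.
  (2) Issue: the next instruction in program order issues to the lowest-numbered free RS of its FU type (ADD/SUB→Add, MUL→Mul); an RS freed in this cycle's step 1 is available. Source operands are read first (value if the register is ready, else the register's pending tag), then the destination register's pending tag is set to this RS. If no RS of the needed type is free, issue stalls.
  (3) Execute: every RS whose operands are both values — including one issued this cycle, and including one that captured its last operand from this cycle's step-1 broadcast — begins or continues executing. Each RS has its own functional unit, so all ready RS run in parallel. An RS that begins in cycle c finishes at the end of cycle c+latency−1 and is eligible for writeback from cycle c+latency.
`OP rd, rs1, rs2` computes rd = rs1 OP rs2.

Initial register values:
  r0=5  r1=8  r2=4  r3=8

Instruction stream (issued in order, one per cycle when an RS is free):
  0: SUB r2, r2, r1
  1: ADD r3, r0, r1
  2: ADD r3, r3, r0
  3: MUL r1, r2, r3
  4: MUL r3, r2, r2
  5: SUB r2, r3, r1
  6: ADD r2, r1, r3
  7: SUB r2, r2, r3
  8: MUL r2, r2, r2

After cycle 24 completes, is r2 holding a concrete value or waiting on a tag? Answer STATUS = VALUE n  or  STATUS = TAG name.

STATUS = VALUE 5184

cycle 1: issue SUB r2<-Add1 // r0:5,r1:8,r2:Add1,r3:8
cycle 2: issue ADD r3<-Add2 // r0:5,r1:8,r2:Add1,r3:Add2
cycle 3: stall // r0:5,r1:8,r2:Add1,r3:Add2
cycle 4: CDB Add1=-4; issue ADD r3<-Add1 // r0:5,r1:8,r2:-4,r3:Add1
cycle 5: CDB Add2=13; issue MUL r1<-Mul1 // r0:5,r1:Mul1,r2:-4,r3:Add1
cycle 6: issue MUL r3<-Mul2 // r0:5,r1:Mul1,r2:-4,r3:Mul2
cycle 7: issue SUB r2<-Add2 // r0:5,r1:Mul1,r2:Add2,r3:Mul2
cycle 8: CDB Add1=18; issue ADD r2<-Add1 // r0:5,r1:Mul1,r2:Add1,r3:Mul2
cycle 9: stall // r0:5,r1:Mul1,r2:Add1,r3:Mul2
cycle 10: stall // r0:5,r1:Mul1,r2:Add1,r3:Mul2
cycle 11: CDB Mul2=16; stall // r0:5,r1:Mul1,r2:Add1,r3:16
cycle 12: stall // r0:5,r1:Mul1,r2:Add1,r3:16
cycle 13: CDB Mul1=-72; stall // r0:5,r1:-72,r2:Add1,r3:16
cycle 14: stall // r0:5,r1:-72,r2:Add1,r3:16
cycle 15: stall // r0:5,r1:-72,r2:Add1,r3:16
cycle 16: CDB Add1=-56; issue SUB r2<-Add1 // r0:5,r1:-72,r2:Add1,r3:16
cycle 17: CDB Add2=88; issue MUL r2<-Mul1 // r0:5,r1:-72,r2:Mul1,r3:16
cycle 18: - // r0:5,r1:-72,r2:Mul1,r3:16
cycle 19: CDB Add1=-72 // r0:5,r1:-72,r2:Mul1,r3:16
cycle 20: - // r0:5,r1:-72,r2:Mul1,r3:16
cycle 21: - // r0:5,r1:-72,r2:Mul1,r3:16
cycle 22: - // r0:5,r1:-72,r2:Mul1,r3:16
cycle 23: - // r0:5,r1:-72,r2:Mul1,r3:16
cycle 24: CDB Mul1=5184 // r0:5,r1:-72,r2:5184,r3:16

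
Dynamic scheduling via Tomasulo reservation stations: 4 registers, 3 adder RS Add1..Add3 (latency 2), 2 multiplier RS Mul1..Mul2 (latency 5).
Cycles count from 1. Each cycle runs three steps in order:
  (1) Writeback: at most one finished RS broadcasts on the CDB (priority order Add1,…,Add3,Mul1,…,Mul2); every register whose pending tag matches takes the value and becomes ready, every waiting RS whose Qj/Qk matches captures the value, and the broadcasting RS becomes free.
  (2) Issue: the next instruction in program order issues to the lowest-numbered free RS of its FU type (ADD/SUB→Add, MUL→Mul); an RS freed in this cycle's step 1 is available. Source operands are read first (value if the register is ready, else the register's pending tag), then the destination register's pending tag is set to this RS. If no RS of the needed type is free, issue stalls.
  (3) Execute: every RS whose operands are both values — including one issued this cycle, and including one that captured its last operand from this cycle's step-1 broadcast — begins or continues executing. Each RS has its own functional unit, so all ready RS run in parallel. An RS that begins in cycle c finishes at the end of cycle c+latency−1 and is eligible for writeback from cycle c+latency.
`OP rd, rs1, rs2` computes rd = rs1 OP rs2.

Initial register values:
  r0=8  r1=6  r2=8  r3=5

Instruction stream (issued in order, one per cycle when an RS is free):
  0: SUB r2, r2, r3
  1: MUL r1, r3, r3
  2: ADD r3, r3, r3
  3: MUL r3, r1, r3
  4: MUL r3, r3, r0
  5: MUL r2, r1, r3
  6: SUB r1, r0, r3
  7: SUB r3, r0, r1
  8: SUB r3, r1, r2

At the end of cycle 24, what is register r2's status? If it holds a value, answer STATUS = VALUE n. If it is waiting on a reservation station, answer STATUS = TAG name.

  c1: issue SUB r2<-Add1  regs: r0:8,r1:6,r2:Add1,r3:5
  c2: issue MUL r1<-Mul1  regs: r0:8,r1:Mul1,r2:Add1,r3:5
  c3: CDB Add1=3; issue ADD r3<-Add1  regs: r0:8,r1:Mul1,r2:3,r3:Add1
  c4: issue MUL r3<-Mul2  regs: r0:8,r1:Mul1,r2:3,r3:Mul2
  c5: CDB Add1=10; stall  regs: r0:8,r1:Mul1,r2:3,r3:Mul2
  c6: stall  regs: r0:8,r1:Mul1,r2:3,r3:Mul2
  c7: CDB Mul1=25; issue MUL r3<-Mul1  regs: r0:8,r1:25,r2:3,r3:Mul1
  c8: stall  regs: r0:8,r1:25,r2:3,r3:Mul1
  c9: stall  regs: r0:8,r1:25,r2:3,r3:Mul1
  c10: stall  regs: r0:8,r1:25,r2:3,r3:Mul1
  c11: stall  regs: r0:8,r1:25,r2:3,r3:Mul1
  c12: CDB Mul2=250; issue MUL r2<-Mul2  regs: r0:8,r1:25,r2:Mul2,r3:Mul1
  c13: issue SUB r1<-Add1  regs: r0:8,r1:Add1,r2:Mul2,r3:Mul1
  c14: issue SUB r3<-Add2  regs: r0:8,r1:Add1,r2:Mul2,r3:Add2
  c15: issue SUB r3<-Add3  regs: r0:8,r1:Add1,r2:Mul2,r3:Add3
  c16: -  regs: r0:8,r1:Add1,r2:Mul2,r3:Add3
  c17: CDB Mul1=2000  regs: r0:8,r1:Add1,r2:Mul2,r3:Add3
  c18: -  regs: r0:8,r1:Add1,r2:Mul2,r3:Add3
  c19: CDB Add1=-1992  regs: r0:8,r1:-1992,r2:Mul2,r3:Add3
  c20: -  regs: r0:8,r1:-1992,r2:Mul2,r3:Add3
  c21: CDB Add2=2000  regs: r0:8,r1:-1992,r2:Mul2,r3:Add3
  c22: CDB Mul2=50000  regs: r0:8,r1:-1992,r2:50000,r3:Add3
  c23: -  regs: r0:8,r1:-1992,r2:50000,r3:Add3
  c24: CDB Add3=-51992  regs: r0:8,r1:-1992,r2:50000,r3:-51992

STATUS = VALUE 50000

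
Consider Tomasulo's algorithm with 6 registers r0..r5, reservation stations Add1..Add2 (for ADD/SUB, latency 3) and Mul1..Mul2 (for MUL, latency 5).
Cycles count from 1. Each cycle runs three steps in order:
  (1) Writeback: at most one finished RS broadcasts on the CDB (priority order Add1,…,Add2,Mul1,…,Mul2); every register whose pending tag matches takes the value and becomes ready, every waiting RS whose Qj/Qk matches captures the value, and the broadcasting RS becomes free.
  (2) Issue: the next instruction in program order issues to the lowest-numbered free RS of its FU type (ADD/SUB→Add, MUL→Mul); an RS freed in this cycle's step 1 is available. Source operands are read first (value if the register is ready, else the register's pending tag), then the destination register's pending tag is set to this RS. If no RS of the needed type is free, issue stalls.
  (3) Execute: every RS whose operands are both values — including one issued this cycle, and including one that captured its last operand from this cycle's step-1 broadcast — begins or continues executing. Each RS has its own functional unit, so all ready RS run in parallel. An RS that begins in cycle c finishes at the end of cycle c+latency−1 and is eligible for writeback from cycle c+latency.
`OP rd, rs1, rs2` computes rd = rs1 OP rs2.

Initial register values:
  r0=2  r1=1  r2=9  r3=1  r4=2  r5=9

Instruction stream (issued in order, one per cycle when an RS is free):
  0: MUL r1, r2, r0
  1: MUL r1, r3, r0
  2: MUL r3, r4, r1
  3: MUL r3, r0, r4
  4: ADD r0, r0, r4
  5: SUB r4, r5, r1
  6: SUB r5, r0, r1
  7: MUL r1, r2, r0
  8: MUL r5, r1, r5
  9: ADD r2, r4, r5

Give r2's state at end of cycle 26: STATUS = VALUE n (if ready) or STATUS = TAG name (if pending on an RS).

c1: issue MUL r1<-Mul1 | r0:2,r1:Mul1,r2:9,r3:1,r4:2,r5:9
c2: issue MUL r1<-Mul2 | r0:2,r1:Mul2,r2:9,r3:1,r4:2,r5:9
c3: stall | r0:2,r1:Mul2,r2:9,r3:1,r4:2,r5:9
c4: stall | r0:2,r1:Mul2,r2:9,r3:1,r4:2,r5:9
c5: stall | r0:2,r1:Mul2,r2:9,r3:1,r4:2,r5:9
c6: CDB Mul1=18; issue MUL r3<-Mul1 | r0:2,r1:Mul2,r2:9,r3:Mul1,r4:2,r5:9
c7: CDB Mul2=2; issue MUL r3<-Mul2 | r0:2,r1:2,r2:9,r3:Mul2,r4:2,r5:9
c8: issue ADD r0<-Add1 | r0:Add1,r1:2,r2:9,r3:Mul2,r4:2,r5:9
c9: issue SUB r4<-Add2 | r0:Add1,r1:2,r2:9,r3:Mul2,r4:Add2,r5:9
c10: stall | r0:Add1,r1:2,r2:9,r3:Mul2,r4:Add2,r5:9
c11: CDB Add1=4; issue SUB r5<-Add1 | r0:4,r1:2,r2:9,r3:Mul2,r4:Add2,r5:Add1
c12: CDB Add2=7; stall | r0:4,r1:2,r2:9,r3:Mul2,r4:7,r5:Add1
c13: CDB Mul1=4; issue MUL r1<-Mul1 | r0:4,r1:Mul1,r2:9,r3:Mul2,r4:7,r5:Add1
c14: CDB Add1=2; stall | r0:4,r1:Mul1,r2:9,r3:Mul2,r4:7,r5:2
c15: CDB Mul2=4; issue MUL r5<-Mul2 | r0:4,r1:Mul1,r2:9,r3:4,r4:7,r5:Mul2
c16: issue ADD r2<-Add1 | r0:4,r1:Mul1,r2:Add1,r3:4,r4:7,r5:Mul2
c17: - | r0:4,r1:Mul1,r2:Add1,r3:4,r4:7,r5:Mul2
c18: CDB Mul1=36 | r0:4,r1:36,r2:Add1,r3:4,r4:7,r5:Mul2
c19: - | r0:4,r1:36,r2:Add1,r3:4,r4:7,r5:Mul2
c20: - | r0:4,r1:36,r2:Add1,r3:4,r4:7,r5:Mul2
c21: - | r0:4,r1:36,r2:Add1,r3:4,r4:7,r5:Mul2
c22: - | r0:4,r1:36,r2:Add1,r3:4,r4:7,r5:Mul2
c23: CDB Mul2=72 | r0:4,r1:36,r2:Add1,r3:4,r4:7,r5:72
c24: - | r0:4,r1:36,r2:Add1,r3:4,r4:7,r5:72
c25: - | r0:4,r1:36,r2:Add1,r3:4,r4:7,r5:72
c26: CDB Add1=79 | r0:4,r1:36,r2:79,r3:4,r4:7,r5:72

STATUS = VALUE 79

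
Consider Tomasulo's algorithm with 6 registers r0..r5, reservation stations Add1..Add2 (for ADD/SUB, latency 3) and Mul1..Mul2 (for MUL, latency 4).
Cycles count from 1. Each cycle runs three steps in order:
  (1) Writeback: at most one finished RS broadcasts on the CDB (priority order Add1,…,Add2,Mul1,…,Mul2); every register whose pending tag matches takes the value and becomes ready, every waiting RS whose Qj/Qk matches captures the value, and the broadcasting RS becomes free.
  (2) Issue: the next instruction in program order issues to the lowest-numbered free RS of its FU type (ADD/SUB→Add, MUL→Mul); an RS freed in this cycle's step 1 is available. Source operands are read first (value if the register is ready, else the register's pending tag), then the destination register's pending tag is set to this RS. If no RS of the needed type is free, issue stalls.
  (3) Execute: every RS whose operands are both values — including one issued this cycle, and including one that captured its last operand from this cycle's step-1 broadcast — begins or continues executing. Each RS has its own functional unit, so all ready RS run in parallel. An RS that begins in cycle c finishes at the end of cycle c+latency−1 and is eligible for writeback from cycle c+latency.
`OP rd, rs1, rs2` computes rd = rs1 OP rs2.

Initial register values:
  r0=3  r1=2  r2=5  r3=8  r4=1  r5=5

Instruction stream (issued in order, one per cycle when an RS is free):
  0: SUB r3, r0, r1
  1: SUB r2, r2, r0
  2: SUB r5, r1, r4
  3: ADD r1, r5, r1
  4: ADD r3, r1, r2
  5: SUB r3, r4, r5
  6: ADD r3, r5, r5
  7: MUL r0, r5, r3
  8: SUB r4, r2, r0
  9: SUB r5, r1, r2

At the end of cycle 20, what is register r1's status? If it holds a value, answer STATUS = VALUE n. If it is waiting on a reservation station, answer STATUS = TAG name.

cycle 1: issue SUB r3<-Add1 // r0:3,r1:2,r2:5,r3:Add1,r4:1,r5:5
cycle 2: issue SUB r2<-Add2 // r0:3,r1:2,r2:Add2,r3:Add1,r4:1,r5:5
cycle 3: stall // r0:3,r1:2,r2:Add2,r3:Add1,r4:1,r5:5
cycle 4: CDB Add1=1; issue SUB r5<-Add1 // r0:3,r1:2,r2:Add2,r3:1,r4:1,r5:Add1
cycle 5: CDB Add2=2; issue ADD r1<-Add2 // r0:3,r1:Add2,r2:2,r3:1,r4:1,r5:Add1
cycle 6: stall // r0:3,r1:Add2,r2:2,r3:1,r4:1,r5:Add1
cycle 7: CDB Add1=1; issue ADD r3<-Add1 // r0:3,r1:Add2,r2:2,r3:Add1,r4:1,r5:1
cycle 8: stall // r0:3,r1:Add2,r2:2,r3:Add1,r4:1,r5:1
cycle 9: stall // r0:3,r1:Add2,r2:2,r3:Add1,r4:1,r5:1
cycle 10: CDB Add2=3; issue SUB r3<-Add2 // r0:3,r1:3,r2:2,r3:Add2,r4:1,r5:1
cycle 11: stall // r0:3,r1:3,r2:2,r3:Add2,r4:1,r5:1
cycle 12: stall // r0:3,r1:3,r2:2,r3:Add2,r4:1,r5:1
cycle 13: CDB Add1=5; issue ADD r3<-Add1 // r0:3,r1:3,r2:2,r3:Add1,r4:1,r5:1
cycle 14: CDB Add2=0; issue MUL r0<-Mul1 // r0:Mul1,r1:3,r2:2,r3:Add1,r4:1,r5:1
cycle 15: issue SUB r4<-Add2 // r0:Mul1,r1:3,r2:2,r3:Add1,r4:Add2,r5:1
cycle 16: CDB Add1=2; issue SUB r5<-Add1 // r0:Mul1,r1:3,r2:2,r3:2,r4:Add2,r5:Add1
cycle 17: - // r0:Mul1,r1:3,r2:2,r3:2,r4:Add2,r5:Add1
cycle 18: - // r0:Mul1,r1:3,r2:2,r3:2,r4:Add2,r5:Add1
cycle 19: CDB Add1=1 // r0:Mul1,r1:3,r2:2,r3:2,r4:Add2,r5:1
cycle 20: CDB Mul1=2 // r0:2,r1:3,r2:2,r3:2,r4:Add2,r5:1

STATUS = VALUE 3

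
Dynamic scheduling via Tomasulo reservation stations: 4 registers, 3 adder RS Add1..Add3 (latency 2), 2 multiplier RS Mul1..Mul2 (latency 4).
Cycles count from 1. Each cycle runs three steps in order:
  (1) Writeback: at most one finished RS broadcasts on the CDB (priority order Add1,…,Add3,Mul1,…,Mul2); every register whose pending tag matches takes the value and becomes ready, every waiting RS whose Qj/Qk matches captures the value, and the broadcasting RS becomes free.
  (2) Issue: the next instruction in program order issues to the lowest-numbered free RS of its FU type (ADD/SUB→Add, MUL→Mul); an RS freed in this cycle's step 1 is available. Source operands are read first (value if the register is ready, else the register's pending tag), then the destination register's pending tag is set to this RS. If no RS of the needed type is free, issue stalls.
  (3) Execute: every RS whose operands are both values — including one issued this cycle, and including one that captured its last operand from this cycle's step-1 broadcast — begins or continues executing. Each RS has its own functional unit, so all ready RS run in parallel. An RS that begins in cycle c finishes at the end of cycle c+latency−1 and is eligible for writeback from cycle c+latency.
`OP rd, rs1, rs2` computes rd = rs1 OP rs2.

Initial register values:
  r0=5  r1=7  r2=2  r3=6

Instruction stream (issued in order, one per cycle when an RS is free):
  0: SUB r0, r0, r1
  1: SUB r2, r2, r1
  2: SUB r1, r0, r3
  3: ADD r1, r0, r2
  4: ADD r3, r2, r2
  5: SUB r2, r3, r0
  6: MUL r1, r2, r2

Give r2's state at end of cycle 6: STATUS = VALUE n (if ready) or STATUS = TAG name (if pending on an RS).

STATUS = TAG Add2

  c1: issue SUB r0<-Add1  regs: r0:Add1,r1:7,r2:2,r3:6
  c2: issue SUB r2<-Add2  regs: r0:Add1,r1:7,r2:Add2,r3:6
  c3: CDB Add1=-2; issue SUB r1<-Add1  regs: r0:-2,r1:Add1,r2:Add2,r3:6
  c4: CDB Add2=-5; issue ADD r1<-Add2  regs: r0:-2,r1:Add2,r2:-5,r3:6
  c5: CDB Add1=-8; issue ADD r3<-Add1  regs: r0:-2,r1:Add2,r2:-5,r3:Add1
  c6: CDB Add2=-7; issue SUB r2<-Add2  regs: r0:-2,r1:-7,r2:Add2,r3:Add1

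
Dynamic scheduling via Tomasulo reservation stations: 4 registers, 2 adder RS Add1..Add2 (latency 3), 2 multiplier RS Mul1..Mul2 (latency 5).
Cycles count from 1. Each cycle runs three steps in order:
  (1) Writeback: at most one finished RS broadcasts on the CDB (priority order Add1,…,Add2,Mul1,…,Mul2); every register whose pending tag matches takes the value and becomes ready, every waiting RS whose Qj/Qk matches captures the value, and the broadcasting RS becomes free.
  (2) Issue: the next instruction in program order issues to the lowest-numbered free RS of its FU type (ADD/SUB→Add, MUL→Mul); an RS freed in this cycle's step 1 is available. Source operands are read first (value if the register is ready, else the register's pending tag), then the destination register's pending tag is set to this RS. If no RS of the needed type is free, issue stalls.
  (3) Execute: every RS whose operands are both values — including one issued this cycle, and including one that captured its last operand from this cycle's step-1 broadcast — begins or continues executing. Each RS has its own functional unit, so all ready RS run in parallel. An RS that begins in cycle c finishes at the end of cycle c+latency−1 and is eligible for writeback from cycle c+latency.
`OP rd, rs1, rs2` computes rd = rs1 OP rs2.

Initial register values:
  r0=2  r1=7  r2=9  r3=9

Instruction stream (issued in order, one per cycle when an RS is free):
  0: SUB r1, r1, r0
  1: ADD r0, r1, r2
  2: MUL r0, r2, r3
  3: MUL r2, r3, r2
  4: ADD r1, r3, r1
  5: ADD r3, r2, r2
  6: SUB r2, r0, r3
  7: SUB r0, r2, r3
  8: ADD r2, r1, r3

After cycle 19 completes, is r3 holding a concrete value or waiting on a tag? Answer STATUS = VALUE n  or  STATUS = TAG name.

STATUS = VALUE 162

cycle 1: issue SUB r1<-Add1 // r0:2,r1:Add1,r2:9,r3:9
cycle 2: issue ADD r0<-Add2 // r0:Add2,r1:Add1,r2:9,r3:9
cycle 3: issue MUL r0<-Mul1 // r0:Mul1,r1:Add1,r2:9,r3:9
cycle 4: CDB Add1=5; issue MUL r2<-Mul2 // r0:Mul1,r1:5,r2:Mul2,r3:9
cycle 5: issue ADD r1<-Add1 // r0:Mul1,r1:Add1,r2:Mul2,r3:9
cycle 6: stall // r0:Mul1,r1:Add1,r2:Mul2,r3:9
cycle 7: CDB Add2=14; issue ADD r3<-Add2 // r0:Mul1,r1:Add1,r2:Mul2,r3:Add2
cycle 8: CDB Add1=14; issue SUB r2<-Add1 // r0:Mul1,r1:14,r2:Add1,r3:Add2
cycle 9: CDB Mul1=81; stall // r0:81,r1:14,r2:Add1,r3:Add2
cycle 10: CDB Mul2=81; stall // r0:81,r1:14,r2:Add1,r3:Add2
cycle 11: stall // r0:81,r1:14,r2:Add1,r3:Add2
cycle 12: stall // r0:81,r1:14,r2:Add1,r3:Add2
cycle 13: CDB Add2=162; issue SUB r0<-Add2 // r0:Add2,r1:14,r2:Add1,r3:162
cycle 14: stall // r0:Add2,r1:14,r2:Add1,r3:162
cycle 15: stall // r0:Add2,r1:14,r2:Add1,r3:162
cycle 16: CDB Add1=-81; issue ADD r2<-Add1 // r0:Add2,r1:14,r2:Add1,r3:162
cycle 17: - // r0:Add2,r1:14,r2:Add1,r3:162
cycle 18: - // r0:Add2,r1:14,r2:Add1,r3:162
cycle 19: CDB Add1=176 // r0:Add2,r1:14,r2:176,r3:162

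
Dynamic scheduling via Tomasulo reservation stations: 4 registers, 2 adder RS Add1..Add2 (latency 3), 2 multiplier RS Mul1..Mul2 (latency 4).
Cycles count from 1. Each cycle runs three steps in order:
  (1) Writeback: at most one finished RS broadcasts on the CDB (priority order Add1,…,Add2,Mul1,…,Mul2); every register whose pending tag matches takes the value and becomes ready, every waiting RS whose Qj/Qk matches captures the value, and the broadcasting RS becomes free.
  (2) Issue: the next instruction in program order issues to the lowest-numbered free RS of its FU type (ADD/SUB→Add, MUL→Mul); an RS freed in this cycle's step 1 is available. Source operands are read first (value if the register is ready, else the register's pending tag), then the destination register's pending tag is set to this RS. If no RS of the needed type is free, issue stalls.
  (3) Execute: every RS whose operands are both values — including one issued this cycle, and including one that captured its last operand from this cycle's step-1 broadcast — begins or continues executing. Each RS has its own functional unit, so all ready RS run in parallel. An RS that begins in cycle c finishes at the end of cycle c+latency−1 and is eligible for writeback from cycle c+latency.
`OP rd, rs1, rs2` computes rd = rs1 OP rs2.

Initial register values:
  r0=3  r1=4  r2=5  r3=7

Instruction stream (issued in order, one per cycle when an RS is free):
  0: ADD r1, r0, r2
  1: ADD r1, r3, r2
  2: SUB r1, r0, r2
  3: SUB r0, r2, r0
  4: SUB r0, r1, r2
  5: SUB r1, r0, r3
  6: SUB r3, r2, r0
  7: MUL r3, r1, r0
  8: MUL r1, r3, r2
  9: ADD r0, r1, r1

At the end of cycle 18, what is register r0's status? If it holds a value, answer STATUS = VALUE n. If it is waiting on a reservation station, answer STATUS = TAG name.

STATUS = TAG Add1

c1: issue ADD r1<-Add1 | r0:3,r1:Add1,r2:5,r3:7
c2: issue ADD r1<-Add2 | r0:3,r1:Add2,r2:5,r3:7
c3: stall | r0:3,r1:Add2,r2:5,r3:7
c4: CDB Add1=8; issue SUB r1<-Add1 | r0:3,r1:Add1,r2:5,r3:7
c5: CDB Add2=12; issue SUB r0<-Add2 | r0:Add2,r1:Add1,r2:5,r3:7
c6: stall | r0:Add2,r1:Add1,r2:5,r3:7
c7: CDB Add1=-2; issue SUB r0<-Add1 | r0:Add1,r1:-2,r2:5,r3:7
c8: CDB Add2=2; issue SUB r1<-Add2 | r0:Add1,r1:Add2,r2:5,r3:7
c9: stall | r0:Add1,r1:Add2,r2:5,r3:7
c10: CDB Add1=-7; issue SUB r3<-Add1 | r0:-7,r1:Add2,r2:5,r3:Add1
c11: issue MUL r3<-Mul1 | r0:-7,r1:Add2,r2:5,r3:Mul1
c12: issue MUL r1<-Mul2 | r0:-7,r1:Mul2,r2:5,r3:Mul1
c13: CDB Add1=12; issue ADD r0<-Add1 | r0:Add1,r1:Mul2,r2:5,r3:Mul1
c14: CDB Add2=-14 | r0:Add1,r1:Mul2,r2:5,r3:Mul1
c15: - | r0:Add1,r1:Mul2,r2:5,r3:Mul1
c16: - | r0:Add1,r1:Mul2,r2:5,r3:Mul1
c17: - | r0:Add1,r1:Mul2,r2:5,r3:Mul1
c18: CDB Mul1=98 | r0:Add1,r1:Mul2,r2:5,r3:98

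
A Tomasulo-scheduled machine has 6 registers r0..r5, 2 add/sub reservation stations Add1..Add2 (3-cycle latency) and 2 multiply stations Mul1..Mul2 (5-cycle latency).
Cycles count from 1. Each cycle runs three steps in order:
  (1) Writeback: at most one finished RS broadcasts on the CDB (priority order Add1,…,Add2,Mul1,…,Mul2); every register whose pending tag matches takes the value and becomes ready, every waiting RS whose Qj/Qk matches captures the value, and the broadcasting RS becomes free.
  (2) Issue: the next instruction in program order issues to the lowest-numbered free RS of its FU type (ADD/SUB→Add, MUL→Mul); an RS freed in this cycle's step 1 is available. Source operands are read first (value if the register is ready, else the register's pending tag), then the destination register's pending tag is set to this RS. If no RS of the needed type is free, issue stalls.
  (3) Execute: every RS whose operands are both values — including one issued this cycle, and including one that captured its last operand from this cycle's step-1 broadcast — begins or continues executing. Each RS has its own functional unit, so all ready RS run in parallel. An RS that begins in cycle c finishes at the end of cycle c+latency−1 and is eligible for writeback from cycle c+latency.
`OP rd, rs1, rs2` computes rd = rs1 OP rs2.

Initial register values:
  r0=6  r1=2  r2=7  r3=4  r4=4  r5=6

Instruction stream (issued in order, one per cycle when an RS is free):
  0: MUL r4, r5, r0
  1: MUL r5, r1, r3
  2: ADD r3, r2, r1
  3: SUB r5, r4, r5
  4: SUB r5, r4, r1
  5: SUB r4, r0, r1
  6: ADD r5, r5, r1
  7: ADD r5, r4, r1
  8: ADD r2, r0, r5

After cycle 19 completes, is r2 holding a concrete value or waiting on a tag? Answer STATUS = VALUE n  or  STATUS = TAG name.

STATUS = VALUE 12

cycle 1: issue MUL r4<-Mul1 // r0:6,r1:2,r2:7,r3:4,r4:Mul1,r5:6
cycle 2: issue MUL r5<-Mul2 // r0:6,r1:2,r2:7,r3:4,r4:Mul1,r5:Mul2
cycle 3: issue ADD r3<-Add1 // r0:6,r1:2,r2:7,r3:Add1,r4:Mul1,r5:Mul2
cycle 4: issue SUB r5<-Add2 // r0:6,r1:2,r2:7,r3:Add1,r4:Mul1,r5:Add2
cycle 5: stall // r0:6,r1:2,r2:7,r3:Add1,r4:Mul1,r5:Add2
cycle 6: CDB Add1=9; issue SUB r5<-Add1 // r0:6,r1:2,r2:7,r3:9,r4:Mul1,r5:Add1
cycle 7: CDB Mul1=36; stall // r0:6,r1:2,r2:7,r3:9,r4:36,r5:Add1
cycle 8: CDB Mul2=8; stall // r0:6,r1:2,r2:7,r3:9,r4:36,r5:Add1
cycle 9: stall // r0:6,r1:2,r2:7,r3:9,r4:36,r5:Add1
cycle 10: CDB Add1=34; issue SUB r4<-Add1 // r0:6,r1:2,r2:7,r3:9,r4:Add1,r5:34
cycle 11: CDB Add2=28; issue ADD r5<-Add2 // r0:6,r1:2,r2:7,r3:9,r4:Add1,r5:Add2
cycle 12: stall // r0:6,r1:2,r2:7,r3:9,r4:Add1,r5:Add2
cycle 13: CDB Add1=4; issue ADD r5<-Add1 // r0:6,r1:2,r2:7,r3:9,r4:4,r5:Add1
cycle 14: CDB Add2=36; issue ADD r2<-Add2 // r0:6,r1:2,r2:Add2,r3:9,r4:4,r5:Add1
cycle 15: - // r0:6,r1:2,r2:Add2,r3:9,r4:4,r5:Add1
cycle 16: CDB Add1=6 // r0:6,r1:2,r2:Add2,r3:9,r4:4,r5:6
cycle 17: - // r0:6,r1:2,r2:Add2,r3:9,r4:4,r5:6
cycle 18: - // r0:6,r1:2,r2:Add2,r3:9,r4:4,r5:6
cycle 19: CDB Add2=12 // r0:6,r1:2,r2:12,r3:9,r4:4,r5:6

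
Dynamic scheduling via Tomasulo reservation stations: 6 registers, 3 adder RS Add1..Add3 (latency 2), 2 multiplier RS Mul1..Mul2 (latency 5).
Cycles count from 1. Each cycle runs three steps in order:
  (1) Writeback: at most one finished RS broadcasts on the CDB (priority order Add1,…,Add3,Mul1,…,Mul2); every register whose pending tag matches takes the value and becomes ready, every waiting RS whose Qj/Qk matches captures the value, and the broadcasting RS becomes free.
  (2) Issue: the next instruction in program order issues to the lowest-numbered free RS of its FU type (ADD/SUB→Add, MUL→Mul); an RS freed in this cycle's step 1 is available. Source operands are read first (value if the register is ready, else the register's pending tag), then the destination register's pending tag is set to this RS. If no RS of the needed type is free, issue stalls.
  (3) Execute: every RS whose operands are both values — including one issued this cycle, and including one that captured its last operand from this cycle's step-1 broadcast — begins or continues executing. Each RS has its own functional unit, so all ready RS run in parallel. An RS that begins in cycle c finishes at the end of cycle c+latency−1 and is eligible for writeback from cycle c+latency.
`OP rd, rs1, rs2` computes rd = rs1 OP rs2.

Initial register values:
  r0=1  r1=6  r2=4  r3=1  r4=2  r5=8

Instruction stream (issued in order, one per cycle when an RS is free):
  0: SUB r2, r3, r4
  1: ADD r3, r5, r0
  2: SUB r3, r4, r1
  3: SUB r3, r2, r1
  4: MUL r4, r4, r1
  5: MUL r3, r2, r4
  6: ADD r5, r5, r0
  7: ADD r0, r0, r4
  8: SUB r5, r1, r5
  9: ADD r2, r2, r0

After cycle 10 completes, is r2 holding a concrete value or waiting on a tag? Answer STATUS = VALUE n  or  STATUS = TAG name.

STATUS = TAG Add3

  c1: issue SUB r2<-Add1  regs: r0:1,r1:6,r2:Add1,r3:1,r4:2,r5:8
  c2: issue ADD r3<-Add2  regs: r0:1,r1:6,r2:Add1,r3:Add2,r4:2,r5:8
  c3: CDB Add1=-1; issue SUB r3<-Add1  regs: r0:1,r1:6,r2:-1,r3:Add1,r4:2,r5:8
  c4: CDB Add2=9; issue SUB r3<-Add2  regs: r0:1,r1:6,r2:-1,r3:Add2,r4:2,r5:8
  c5: CDB Add1=-4; issue MUL r4<-Mul1  regs: r0:1,r1:6,r2:-1,r3:Add2,r4:Mul1,r5:8
  c6: CDB Add2=-7; issue MUL r3<-Mul2  regs: r0:1,r1:6,r2:-1,r3:Mul2,r4:Mul1,r5:8
  c7: issue ADD r5<-Add1  regs: r0:1,r1:6,r2:-1,r3:Mul2,r4:Mul1,r5:Add1
  c8: issue ADD r0<-Add2  regs: r0:Add2,r1:6,r2:-1,r3:Mul2,r4:Mul1,r5:Add1
  c9: CDB Add1=9; issue SUB r5<-Add1  regs: r0:Add2,r1:6,r2:-1,r3:Mul2,r4:Mul1,r5:Add1
  c10: CDB Mul1=12; issue ADD r2<-Add3  regs: r0:Add2,r1:6,r2:Add3,r3:Mul2,r4:12,r5:Add1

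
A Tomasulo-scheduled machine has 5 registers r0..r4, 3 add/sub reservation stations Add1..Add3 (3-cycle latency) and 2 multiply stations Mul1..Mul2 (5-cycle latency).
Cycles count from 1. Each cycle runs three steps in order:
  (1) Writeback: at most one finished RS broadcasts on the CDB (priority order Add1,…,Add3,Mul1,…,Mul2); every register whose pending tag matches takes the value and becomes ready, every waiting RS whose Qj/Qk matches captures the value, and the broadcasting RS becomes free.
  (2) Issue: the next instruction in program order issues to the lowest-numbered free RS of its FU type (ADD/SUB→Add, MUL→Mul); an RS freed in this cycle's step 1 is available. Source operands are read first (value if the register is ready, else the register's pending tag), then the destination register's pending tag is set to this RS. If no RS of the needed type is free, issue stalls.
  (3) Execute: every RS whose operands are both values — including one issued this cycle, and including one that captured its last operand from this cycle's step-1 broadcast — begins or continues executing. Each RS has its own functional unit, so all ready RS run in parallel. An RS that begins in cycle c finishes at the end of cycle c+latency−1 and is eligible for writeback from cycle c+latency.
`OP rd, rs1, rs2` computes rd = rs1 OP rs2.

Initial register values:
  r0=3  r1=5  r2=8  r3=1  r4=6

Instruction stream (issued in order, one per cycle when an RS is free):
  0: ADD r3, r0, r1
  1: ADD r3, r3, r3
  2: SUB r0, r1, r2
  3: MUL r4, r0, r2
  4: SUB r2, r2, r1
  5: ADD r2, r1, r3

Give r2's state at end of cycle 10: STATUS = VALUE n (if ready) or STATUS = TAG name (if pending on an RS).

  c1: issue ADD r3<-Add1  regs: r0:3,r1:5,r2:8,r3:Add1,r4:6
  c2: issue ADD r3<-Add2  regs: r0:3,r1:5,r2:8,r3:Add2,r4:6
  c3: issue SUB r0<-Add3  regs: r0:Add3,r1:5,r2:8,r3:Add2,r4:6
  c4: CDB Add1=8; issue MUL r4<-Mul1  regs: r0:Add3,r1:5,r2:8,r3:Add2,r4:Mul1
  c5: issue SUB r2<-Add1  regs: r0:Add3,r1:5,r2:Add1,r3:Add2,r4:Mul1
  c6: CDB Add3=-3; issue ADD r2<-Add3  regs: r0:-3,r1:5,r2:Add3,r3:Add2,r4:Mul1
  c7: CDB Add2=16  regs: r0:-3,r1:5,r2:Add3,r3:16,r4:Mul1
  c8: CDB Add1=3  regs: r0:-3,r1:5,r2:Add3,r3:16,r4:Mul1
  c9: -  regs: r0:-3,r1:5,r2:Add3,r3:16,r4:Mul1
  c10: CDB Add3=21  regs: r0:-3,r1:5,r2:21,r3:16,r4:Mul1

STATUS = VALUE 21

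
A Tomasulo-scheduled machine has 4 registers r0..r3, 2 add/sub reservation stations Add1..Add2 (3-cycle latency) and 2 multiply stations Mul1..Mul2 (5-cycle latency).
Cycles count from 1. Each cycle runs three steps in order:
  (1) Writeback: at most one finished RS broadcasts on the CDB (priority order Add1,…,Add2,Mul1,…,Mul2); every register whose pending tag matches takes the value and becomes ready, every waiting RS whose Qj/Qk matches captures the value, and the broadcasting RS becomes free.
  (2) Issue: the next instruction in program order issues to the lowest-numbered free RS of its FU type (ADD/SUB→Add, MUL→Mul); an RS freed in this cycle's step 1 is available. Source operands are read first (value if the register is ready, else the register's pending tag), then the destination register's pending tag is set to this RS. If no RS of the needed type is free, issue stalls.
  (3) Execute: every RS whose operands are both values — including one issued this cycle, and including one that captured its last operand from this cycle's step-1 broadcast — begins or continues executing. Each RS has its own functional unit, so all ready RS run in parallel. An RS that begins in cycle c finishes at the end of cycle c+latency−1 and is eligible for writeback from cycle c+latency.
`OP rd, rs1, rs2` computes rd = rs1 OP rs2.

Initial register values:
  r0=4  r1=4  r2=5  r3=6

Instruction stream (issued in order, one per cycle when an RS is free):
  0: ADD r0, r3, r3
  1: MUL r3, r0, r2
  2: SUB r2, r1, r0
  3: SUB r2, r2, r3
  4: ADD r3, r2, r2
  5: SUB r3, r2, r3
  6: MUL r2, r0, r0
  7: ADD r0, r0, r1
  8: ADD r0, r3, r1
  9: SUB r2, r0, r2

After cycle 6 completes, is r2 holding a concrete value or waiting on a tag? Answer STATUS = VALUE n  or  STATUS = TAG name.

cycle 1: issue ADD r0<-Add1 // r0:Add1,r1:4,r2:5,r3:6
cycle 2: issue MUL r3<-Mul1 // r0:Add1,r1:4,r2:5,r3:Mul1
cycle 3: issue SUB r2<-Add2 // r0:Add1,r1:4,r2:Add2,r3:Mul1
cycle 4: CDB Add1=12; issue SUB r2<-Add1 // r0:12,r1:4,r2:Add1,r3:Mul1
cycle 5: stall // r0:12,r1:4,r2:Add1,r3:Mul1
cycle 6: stall // r0:12,r1:4,r2:Add1,r3:Mul1

STATUS = TAG Add1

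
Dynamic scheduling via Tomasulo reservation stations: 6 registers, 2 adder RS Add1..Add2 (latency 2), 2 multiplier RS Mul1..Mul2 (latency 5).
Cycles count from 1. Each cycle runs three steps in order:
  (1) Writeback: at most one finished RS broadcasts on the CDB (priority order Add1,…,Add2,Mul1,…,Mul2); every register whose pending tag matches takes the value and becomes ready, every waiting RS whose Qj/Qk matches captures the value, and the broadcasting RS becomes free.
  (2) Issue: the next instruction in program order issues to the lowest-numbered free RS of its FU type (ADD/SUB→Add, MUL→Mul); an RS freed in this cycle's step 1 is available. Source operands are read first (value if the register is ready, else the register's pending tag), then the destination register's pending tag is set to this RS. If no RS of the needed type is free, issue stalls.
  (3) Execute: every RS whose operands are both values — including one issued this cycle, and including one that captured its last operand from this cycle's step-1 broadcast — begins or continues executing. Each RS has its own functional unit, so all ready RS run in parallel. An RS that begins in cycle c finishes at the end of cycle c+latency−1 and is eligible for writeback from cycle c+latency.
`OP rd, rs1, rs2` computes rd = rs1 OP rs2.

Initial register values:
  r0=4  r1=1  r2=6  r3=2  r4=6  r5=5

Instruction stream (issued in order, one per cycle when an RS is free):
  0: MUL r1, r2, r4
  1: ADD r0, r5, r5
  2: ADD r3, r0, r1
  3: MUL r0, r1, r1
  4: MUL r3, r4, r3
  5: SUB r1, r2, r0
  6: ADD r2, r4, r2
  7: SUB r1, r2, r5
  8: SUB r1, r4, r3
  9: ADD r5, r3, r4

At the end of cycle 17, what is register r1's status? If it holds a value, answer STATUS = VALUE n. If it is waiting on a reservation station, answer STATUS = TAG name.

STATUS = VALUE -270

  c1: issue MUL r1<-Mul1  regs: r0:4,r1:Mul1,r2:6,r3:2,r4:6,r5:5
  c2: issue ADD r0<-Add1  regs: r0:Add1,r1:Mul1,r2:6,r3:2,r4:6,r5:5
  c3: issue ADD r3<-Add2  regs: r0:Add1,r1:Mul1,r2:6,r3:Add2,r4:6,r5:5
  c4: CDB Add1=10; issue MUL r0<-Mul2  regs: r0:Mul2,r1:Mul1,r2:6,r3:Add2,r4:6,r5:5
  c5: stall  regs: r0:Mul2,r1:Mul1,r2:6,r3:Add2,r4:6,r5:5
  c6: CDB Mul1=36; issue MUL r3<-Mul1  regs: r0:Mul2,r1:36,r2:6,r3:Mul1,r4:6,r5:5
  c7: issue SUB r1<-Add1  regs: r0:Mul2,r1:Add1,r2:6,r3:Mul1,r4:6,r5:5
  c8: CDB Add2=46; issue ADD r2<-Add2  regs: r0:Mul2,r1:Add1,r2:Add2,r3:Mul1,r4:6,r5:5
  c9: stall  regs: r0:Mul2,r1:Add1,r2:Add2,r3:Mul1,r4:6,r5:5
  c10: CDB Add2=12; issue SUB r1<-Add2  regs: r0:Mul2,r1:Add2,r2:12,r3:Mul1,r4:6,r5:5
  c11: CDB Mul2=1296; stall  regs: r0:1296,r1:Add2,r2:12,r3:Mul1,r4:6,r5:5
  c12: CDB Add2=7; issue SUB r1<-Add2  regs: r0:1296,r1:Add2,r2:12,r3:Mul1,r4:6,r5:5
  c13: CDB Add1=-1290; issue ADD r5<-Add1  regs: r0:1296,r1:Add2,r2:12,r3:Mul1,r4:6,r5:Add1
  c14: CDB Mul1=276  regs: r0:1296,r1:Add2,r2:12,r3:276,r4:6,r5:Add1
  c15: -  regs: r0:1296,r1:Add2,r2:12,r3:276,r4:6,r5:Add1
  c16: CDB Add1=282  regs: r0:1296,r1:Add2,r2:12,r3:276,r4:6,r5:282
  c17: CDB Add2=-270  regs: r0:1296,r1:-270,r2:12,r3:276,r4:6,r5:282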